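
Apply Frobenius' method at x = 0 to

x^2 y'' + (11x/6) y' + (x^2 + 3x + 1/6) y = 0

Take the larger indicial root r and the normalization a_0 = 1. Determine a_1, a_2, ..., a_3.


Write in Frobenius form y'' + (p(x)/x) y' + (q(x)/x^2) y = 0:
  p(x) = 11/6,  q(x) = x^2 + 3x + 1/6.
Indicial equation: r(r-1) + (11/6) r + (1/6) = 0 -> roots r_1 = -1/3, r_2 = -1/2.
Take r = r_1 = -1/3. Let y(x) = x^r sum_{n>=0} a_n x^n with a_0 = 1.
Substitute y = x^r sum a_n x^n and match x^{r+n}. The recurrence is
  D(n) a_n + 3 a_{n-1} + 1 a_{n-2} = 0,  where D(n) = (r+n)(r+n-1) + (11/6)(r+n) + (1/6).
  a_n = [-3 a_{n-1} - 1 a_{n-2}] / D(n).
Since the indicial polynomial factors as (r - r_1)(r - r_2), D(n) = (r_1 + n - r_1)(r_1 + n - r_2) = n(n + 1/6).
Evaluating step by step (a_0 = 1):
  n = 1: D(1) = 1(1 + 1/6) = 7/6; numerator = -3(1) = -3; a_1 = (-3)/(7/6) = -18/7
  n = 2: D(2) = 2(2 + 1/6) = 13/3; numerator = -3(-18/7) - 1(1) = 47/7; a_2 = (47/7)/(13/3) = 141/91
  n = 3: D(3) = 3(3 + 1/6) = 19/2; numerator = -3(141/91) - 1(-18/7) = -27/13; a_3 = (-27/13)/(19/2) = -54/247

r = -1/3; a_0 = 1; a_1 = -18/7; a_2 = 141/91; a_3 = -54/247


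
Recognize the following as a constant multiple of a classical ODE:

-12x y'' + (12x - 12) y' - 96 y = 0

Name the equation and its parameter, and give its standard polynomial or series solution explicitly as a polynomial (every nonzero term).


All three coefficients share the factor -12; dividing through by -12 gives  x y'' + (1 - x) y' + 8 y = 0.
This matches the Laguerre equation x y'' + (1 - x) y' + n y = 0 with n = 8; the polynomial solution is L_8(x).
With y = sum_k a_k x^k, matching x^k gives (k+1)k a_{k+1} + (k+1) a_{k+1} - k a_k + n a_k = 0, i.e. (k+1)^2 a_{k+1} = (k - n) a_k = (k - 8) a_k. The right side vanishes at k = 8, so the series terminates at degree 8.
Standard normalization L_n(0) = 1 gives a_0 = 1. Work upward with a_{k+1} = (k - 8) a_k / (k+1)^2:
  a_1 = (0 - 8)(1) / 1^2 = -8/1 = -8
  a_2 = (1 - 8)(-8) / 2^2 = 56/4 = 14
  a_3 = (2 - 8)(14) / 3^2 = -84/9 = -28/3
  a_4 = (3 - 8)(-28/3) / 4^2 = (140/3)/16 = 35/12
  a_5 = (4 - 8)(35/12) / 5^2 = (-35/3)/25 = -7/15
  a_6 = (5 - 8)(-7/15) / 6^2 = (7/5)/36 = 7/180
  a_7 = (6 - 8)(7/180) / 7^2 = (-7/90)/49 = -1/630
  a_8 = (7 - 8)(-1/630) / 8^2 = (1/630)/64 = 1/40320
Hence L_8(x) = x^8/40320 - x^7/630 + 7 x^6/180 - 7 x^5/15 + 35 x^4/12 - 28 x^3/3 + 14 x^2 - 8 x + 1.

L_8(x); series = x^8/40320 - x^7/630 + 7 x^6/180 - 7 x^5/15 + 35 x^4/12 - 28 x^3/3 + 14 x^2 - 8 x + 1


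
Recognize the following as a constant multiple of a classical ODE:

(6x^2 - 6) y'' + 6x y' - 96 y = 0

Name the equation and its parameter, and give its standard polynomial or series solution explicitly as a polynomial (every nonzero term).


All three coefficients share the factor -6; dividing through by -6 gives  (1 - x^2) y'' - x y' + 16 y = 0.
This matches the Chebyshev equation (1 - x^2) y'' - x y' + n^2 y = 0 (note the -x y' term, not -2x y') with n^2 = 16, so n = 4; the polynomial solution is T_4(x).
With y = sum_k a_k x^k, matching x^k gives (k+2)(k+1) a_{k+2} = (k^2 - n^2) a_k = (k - 4)(k + 4) a_k. The right side vanishes at k = 4, so the series with the parity of 4 terminates at degree 4.
Standard normalization: leading coefficient of T_n is 2^(n-1), so a_4 = 2^3 = 8. Work downward with a_k = (k+1)(k+2) a_{k+2} / ((k - 4)(k + 4)):
  a_2 = (3)(4)(8) / ((2 - 4)(2 + 4)) = 96/(-12) = -8
  a_0 = (1)(2)(-8) / ((0 - 4)(0 + 4)) = -16/(-16) = 1
Hence T_4(x) = 8 x^4 - 8 x^2 + 1.

T_4(x); series = 8 x^4 - 8 x^2 + 1


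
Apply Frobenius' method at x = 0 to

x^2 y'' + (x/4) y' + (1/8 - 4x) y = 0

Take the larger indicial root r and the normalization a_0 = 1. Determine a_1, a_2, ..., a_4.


Write in Frobenius form y'' + (p(x)/x) y' + (q(x)/x^2) y = 0:
  p(x) = 1/4,  q(x) = 1/8 - 4x.
Indicial equation: r(r-1) + (1/4) r + (1/8) = 0 -> roots r_1 = 1/2, r_2 = 1/4.
Take r = r_1 = 1/2. Let y(x) = x^r sum_{n>=0} a_n x^n with a_0 = 1.
Substitute y = x^r sum a_n x^n and match x^{r+n}. The recurrence is
  D(n) a_n - 4 a_{n-1} = 0,  where D(n) = (r+n)(r+n-1) + (1/4)(r+n) + (1/8).
  a_n = 4 / D(n) * a_{n-1}.
Since the indicial polynomial factors as (r - r_1)(r - r_2), D(n) = (r_1 + n - r_1)(r_1 + n - r_2) = n(n + 1/4).
Evaluating step by step (a_0 = 1):
  n = 1: D(1) = 1(1 + 1/4) = 5/4; numerator = 4(1) = 4; a_1 = (4)/(5/4) = 16/5
  n = 2: D(2) = 2(2 + 1/4) = 9/2; numerator = 4(16/5) = 64/5; a_2 = (64/5)/(9/2) = 128/45
  n = 3: D(3) = 3(3 + 1/4) = 39/4; numerator = 4(128/45) = 512/45; a_3 = (512/45)/(39/4) = 2048/1755
  n = 4: D(4) = 4(4 + 1/4) = 17; numerator = 4(2048/1755) = 8192/1755; a_4 = (8192/1755)/(17) = 8192/29835

r = 1/2; a_0 = 1; a_1 = 16/5; a_2 = 128/45; a_3 = 2048/1755; a_4 = 8192/29835


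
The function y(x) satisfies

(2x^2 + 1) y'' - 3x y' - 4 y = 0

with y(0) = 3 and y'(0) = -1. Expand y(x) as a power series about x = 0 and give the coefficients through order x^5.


Ansatz: y(x) = sum_{n>=0} a_n x^n, so y'(x) = sum_{n>=1} n a_n x^(n-1) and y''(x) = sum_{n>=2} n(n-1) a_n x^(n-2).
Substitute into P(x) y'' + Q(x) y' + R(x) y = 0 with P(x) = 2x^2 + 1, Q(x) = -3x, R(x) = -4, and match powers of x.
Initial conditions: a_0 = 3, a_1 = -1.
Setting the coefficient of each power of x to zero and solving order by order (substituting the coefficients already found):
  x^0: 2 a_2 - 4 a_0 = 0  ->  2 a_2 = 4 a_0 = 12  ->  a_2 = 6
  x^1: 6 a_3 - 7 a_1 = 0  ->  6 a_3 = 7 a_1 = -7  ->  a_3 = -7/6
  x^2: 12 a_4 - 6 a_2 = 0  ->  12 a_4 = 6 a_2 = 36  ->  a_4 = 3
  x^3: 20 a_5 - a_3 = 0  ->  20 a_5 = a_3 = -7/6  ->  a_5 = -7/120
Truncated series: y(x) = 3 - x + 6 x^2 - (7/6) x^3 + 3 x^4 - (7/120) x^5 + O(x^6).

a_0 = 3; a_1 = -1; a_2 = 6; a_3 = -7/6; a_4 = 3; a_5 = -7/120


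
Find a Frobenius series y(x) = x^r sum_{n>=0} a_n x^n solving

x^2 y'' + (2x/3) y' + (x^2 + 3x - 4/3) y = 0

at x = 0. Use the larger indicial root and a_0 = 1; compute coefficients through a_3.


Write in Frobenius form y'' + (p(x)/x) y' + (q(x)/x^2) y = 0:
  p(x) = 2/3,  q(x) = x^2 + 3x - 4/3.
Indicial equation: r(r-1) + (2/3) r + (-4/3) = 0 -> roots r_1 = 4/3, r_2 = -1.
Take r = r_1 = 4/3. Let y(x) = x^r sum_{n>=0} a_n x^n with a_0 = 1.
Substitute y = x^r sum a_n x^n and match x^{r+n}. The recurrence is
  D(n) a_n + 3 a_{n-1} + 1 a_{n-2} = 0,  where D(n) = (r+n)(r+n-1) + (2/3)(r+n) + (-4/3).
  a_n = [-3 a_{n-1} - 1 a_{n-2}] / D(n).
Since the indicial polynomial factors as (r - r_1)(r - r_2), D(n) = (r_1 + n - r_1)(r_1 + n - r_2) = n(n + 7/3).
Evaluating step by step (a_0 = 1):
  n = 1: D(1) = 1(1 + 7/3) = 10/3; numerator = -3(1) = -3; a_1 = (-3)/(10/3) = -9/10
  n = 2: D(2) = 2(2 + 7/3) = 26/3; numerator = -3(-9/10) - 1(1) = 17/10; a_2 = (17/10)/(26/3) = 51/260
  n = 3: D(3) = 3(3 + 7/3) = 16; numerator = -3(51/260) - 1(-9/10) = 81/260; a_3 = (81/260)/(16) = 81/4160

r = 4/3; a_0 = 1; a_1 = -9/10; a_2 = 51/260; a_3 = 81/4160


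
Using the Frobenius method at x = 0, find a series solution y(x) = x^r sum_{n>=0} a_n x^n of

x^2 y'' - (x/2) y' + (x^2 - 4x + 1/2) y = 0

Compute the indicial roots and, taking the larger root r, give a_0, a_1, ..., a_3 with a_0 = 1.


Write in Frobenius form y'' + (p(x)/x) y' + (q(x)/x^2) y = 0:
  p(x) = -1/2,  q(x) = x^2 - 4x + 1/2.
Indicial equation: r(r-1) + (-1/2) r + (1/2) = 0 -> roots r_1 = 1, r_2 = 1/2.
Take r = r_1 = 1. Let y(x) = x^r sum_{n>=0} a_n x^n with a_0 = 1.
Substitute y = x^r sum a_n x^n and match x^{r+n}. The recurrence is
  D(n) a_n - 4 a_{n-1} + 1 a_{n-2} = 0,  where D(n) = (r+n)(r+n-1) + (-1/2)(r+n) + (1/2).
  a_n = [4 a_{n-1} - 1 a_{n-2}] / D(n).
Since the indicial polynomial factors as (r - r_1)(r - r_2), D(n) = (r_1 + n - r_1)(r_1 + n - r_2) = n(n + 1/2).
Evaluating step by step (a_0 = 1):
  n = 1: D(1) = 1(1 + 1/2) = 3/2; numerator = 4(1) = 4; a_1 = (4)/(3/2) = 8/3
  n = 2: D(2) = 2(2 + 1/2) = 5; numerator = 4(8/3) - 1(1) = 29/3; a_2 = (29/3)/(5) = 29/15
  n = 3: D(3) = 3(3 + 1/2) = 21/2; numerator = 4(29/15) - 1(8/3) = 76/15; a_3 = (76/15)/(21/2) = 152/315

r = 1; a_0 = 1; a_1 = 8/3; a_2 = 29/15; a_3 = 152/315


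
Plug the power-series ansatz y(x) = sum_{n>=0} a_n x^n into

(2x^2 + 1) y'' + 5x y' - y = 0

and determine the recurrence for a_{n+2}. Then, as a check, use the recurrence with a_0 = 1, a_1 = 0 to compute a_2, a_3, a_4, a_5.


Substitute y = sum_n a_n x^n.
(1 + 2 x^2) y'' contributes (n+2)(n+1) a_{n+2} + 2 n(n-1) a_n at x^n.
5 x y'(x) contributes 5 n a_n at x^n.
-y(x) contributes -1 a_n at x^n.
Matching x^n: (n+2)(n+1) a_{n+2} + (2 n(n-1) + 5 n - 1) a_n = 0.
Thus a_{n+2} = (-2 n(n-1) - 5 n + 1) / ((n+1)(n+2)) * a_n.

Check with a_0 = 1, a_1 = 0 (apply the recurrence for n = 0, 1, 2, 3): a_0 = 1, a_1 = 0, a_2 = 1/2, a_3 = 0, a_4 = -13/24, a_5 = 0.

a_(n+2) = (-2 n(n-1) - 5 n + 1) / ((n+1)(n+2)) * a_n; check: a_0 = 1, a_1 = 0, a_2 = 1/2, a_3 = 0, a_4 = -13/24, a_5 = 0


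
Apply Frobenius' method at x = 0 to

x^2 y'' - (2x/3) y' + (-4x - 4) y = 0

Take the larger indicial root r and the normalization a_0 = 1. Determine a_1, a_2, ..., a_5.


Write in Frobenius form y'' + (p(x)/x) y' + (q(x)/x^2) y = 0:
  p(x) = -2/3,  q(x) = -4x - 4.
Indicial equation: r(r-1) + (-2/3) r + (-4) = 0 -> roots r_1 = 3, r_2 = -4/3.
Take r = r_1 = 3. Let y(x) = x^r sum_{n>=0} a_n x^n with a_0 = 1.
Substitute y = x^r sum a_n x^n and match x^{r+n}. The recurrence is
  D(n) a_n - 4 a_{n-1} = 0,  where D(n) = (r+n)(r+n-1) + (-2/3)(r+n) + (-4).
  a_n = 4 / D(n) * a_{n-1}.
Since the indicial polynomial factors as (r - r_1)(r - r_2), D(n) = (r_1 + n - r_1)(r_1 + n - r_2) = n(n + 13/3).
Evaluating step by step (a_0 = 1):
  n = 1: D(1) = 1(1 + 13/3) = 16/3; numerator = 4(1) = 4; a_1 = (4)/(16/3) = 3/4
  n = 2: D(2) = 2(2 + 13/3) = 38/3; numerator = 4(3/4) = 3; a_2 = (3)/(38/3) = 9/38
  n = 3: D(3) = 3(3 + 13/3) = 22; numerator = 4(9/38) = 18/19; a_3 = (18/19)/(22) = 9/209
  n = 4: D(4) = 4(4 + 13/3) = 100/3; numerator = 4(9/209) = 36/209; a_4 = (36/209)/(100/3) = 27/5225
  n = 5: D(5) = 5(5 + 13/3) = 140/3; numerator = 4(27/5225) = 108/5225; a_5 = (108/5225)/(140/3) = 81/182875

r = 3; a_0 = 1; a_1 = 3/4; a_2 = 9/38; a_3 = 9/209; a_4 = 27/5225; a_5 = 81/182875


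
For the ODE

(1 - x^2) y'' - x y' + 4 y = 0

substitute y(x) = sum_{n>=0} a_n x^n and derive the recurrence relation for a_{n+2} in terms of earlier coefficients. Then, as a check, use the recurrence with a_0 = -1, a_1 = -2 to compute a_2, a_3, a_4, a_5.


Substitute y = sum_n a_n x^n.
(1 - 1 x^2) y'' contributes (n+2)(n+1) a_{n+2} - n(n-1) a_n at x^n.
-x y'(x) contributes -n a_n at x^n.
4 y(x) contributes 4 a_n at x^n.
Matching x^n: (n+2)(n+1) a_{n+2} + (-n(n-1) - n + 4) a_n = 0.
Thus a_{n+2} = (n(n-1) + n - 4) / ((n+1)(n+2)) * a_n.

Check with a_0 = -1, a_1 = -2 (apply the recurrence for n = 0, 1, 2, 3): a_0 = -1, a_1 = -2, a_2 = 2, a_3 = 1, a_4 = 0, a_5 = 1/4.

a_(n+2) = (n(n-1) + n - 4) / ((n+1)(n+2)) * a_n; check: a_0 = -1, a_1 = -2, a_2 = 2, a_3 = 1, a_4 = 0, a_5 = 1/4


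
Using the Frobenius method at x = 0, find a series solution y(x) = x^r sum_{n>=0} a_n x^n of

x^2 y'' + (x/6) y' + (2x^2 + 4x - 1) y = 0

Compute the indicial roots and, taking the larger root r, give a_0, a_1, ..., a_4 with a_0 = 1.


Write in Frobenius form y'' + (p(x)/x) y' + (q(x)/x^2) y = 0:
  p(x) = 1/6,  q(x) = 2x^2 + 4x - 1.
Indicial equation: r(r-1) + (1/6) r + (-1) = 0 -> roots r_1 = 3/2, r_2 = -2/3.
Take r = r_1 = 3/2. Let y(x) = x^r sum_{n>=0} a_n x^n with a_0 = 1.
Substitute y = x^r sum a_n x^n and match x^{r+n}. The recurrence is
  D(n) a_n + 4 a_{n-1} + 2 a_{n-2} = 0,  where D(n) = (r+n)(r+n-1) + (1/6)(r+n) + (-1).
  a_n = [-4 a_{n-1} - 2 a_{n-2}] / D(n).
Since the indicial polynomial factors as (r - r_1)(r - r_2), D(n) = (r_1 + n - r_1)(r_1 + n - r_2) = n(n + 13/6).
Evaluating step by step (a_0 = 1):
  n = 1: D(1) = 1(1 + 13/6) = 19/6; numerator = -4(1) = -4; a_1 = (-4)/(19/6) = -24/19
  n = 2: D(2) = 2(2 + 13/6) = 25/3; numerator = -4(-24/19) - 2(1) = 58/19; a_2 = (58/19)/(25/3) = 174/475
  n = 3: D(3) = 3(3 + 13/6) = 31/2; numerator = -4(174/475) - 2(-24/19) = 504/475; a_3 = (504/475)/(31/2) = 1008/14725
  n = 4: D(4) = 4(4 + 13/6) = 74/3; numerator = -4(1008/14725) - 2(174/475) = -156/155; a_4 = (-156/155)/(74/3) = -234/5735

r = 3/2; a_0 = 1; a_1 = -24/19; a_2 = 174/475; a_3 = 1008/14725; a_4 = -234/5735


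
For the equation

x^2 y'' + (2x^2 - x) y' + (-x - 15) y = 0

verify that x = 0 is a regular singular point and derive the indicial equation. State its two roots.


Divide by x^2 to reach normal form y'' + P_1(x) y' + P_2(x) y = 0 with P_1(x) = 2 - 1/x and P_2(x) = -1/x - 15/x^2.
x = 0 is a singular point because the y'-coefficient 2 - 1/x has a pole at x = 0 and the y-coefficient -1/x - 15/x^2 has a pole at x = 0.
It is a regular singular point because x P_1(x) = p(x) = 2x - 1 and x^2 P_2(x) = q(x) = -x - 15 are polynomials, hence analytic at x = 0.
p(0) = -1,  q(0) = -15.
Indicial equation: r(r-1) + p(0) r + q(0) = 0, i.e. r^2 + (p(0) - 1) r + q(0) = 0, i.e. r^2 - 2 r - 15 = 0.
Discriminant: (-2)^2 - 4(-15) = 64, so r = (2 ± 8)/2.
Solving: r_1 = 5, r_2 = -3.

indicial: r^2 - 2 r - 15 = 0; roots r_1 = 5, r_2 = -3


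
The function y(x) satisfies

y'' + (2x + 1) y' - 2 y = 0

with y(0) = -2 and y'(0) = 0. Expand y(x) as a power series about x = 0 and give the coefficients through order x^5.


Ansatz: y(x) = sum_{n>=0} a_n x^n, so y'(x) = sum_{n>=1} n a_n x^(n-1) and y''(x) = sum_{n>=2} n(n-1) a_n x^(n-2).
Substitute into P(x) y'' + Q(x) y' + R(x) y = 0 with P(x) = 1, Q(x) = 2x + 1, R(x) = -2, and match powers of x.
Initial conditions: a_0 = -2, a_1 = 0.
Setting the coefficient of each power of x to zero and solving order by order (substituting the coefficients already found):
  x^0: 2 a_2 + a_1 - 2 a_0 = 0  ->  2 a_2 = -a_1 + 2 a_0 = -4  ->  a_2 = -2
  x^1: 6 a_3 + 2 a_2 = 0  ->  6 a_3 = -2 a_2 = 4  ->  a_3 = 2/3
  x^2: 12 a_4 + 3 a_3 + 2 a_2 = 0  ->  12 a_4 = -3 a_3 - 2 a_2 = 2  ->  a_4 = 1/6
  x^3: 20 a_5 + 4 a_4 + 4 a_3 = 0  ->  20 a_5 = -4 a_4 - 4 a_3 = -10/3  ->  a_5 = -1/6
Truncated series: y(x) = -2 - 2 x^2 + (2/3) x^3 + (1/6) x^4 - (1/6) x^5 + O(x^6).

a_0 = -2; a_1 = 0; a_2 = -2; a_3 = 2/3; a_4 = 1/6; a_5 = -1/6


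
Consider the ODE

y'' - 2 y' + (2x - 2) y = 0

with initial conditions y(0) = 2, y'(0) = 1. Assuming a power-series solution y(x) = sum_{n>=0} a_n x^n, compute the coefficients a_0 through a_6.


Ansatz: y(x) = sum_{n>=0} a_n x^n, so y'(x) = sum_{n>=1} n a_n x^(n-1) and y''(x) = sum_{n>=2} n(n-1) a_n x^(n-2).
Substitute into P(x) y'' + Q(x) y' + R(x) y = 0 with P(x) = 1, Q(x) = -2, R(x) = 2x - 2, and match powers of x.
Initial conditions: a_0 = 2, a_1 = 1.
Setting the coefficient of each power of x to zero and solving order by order (substituting the coefficients already found):
  x^0: 2 a_2 - 2 a_1 - 2 a_0 = 0  ->  2 a_2 = 2 a_1 + 2 a_0 = 6  ->  a_2 = 3
  x^1: 6 a_3 - 4 a_2 - 2 a_1 + 2 a_0 = 0  ->  6 a_3 = 4 a_2 + 2 a_1 - 2 a_0 = 10  ->  a_3 = 5/3
  x^2: 12 a_4 - 6 a_3 - 2 a_2 + 2 a_1 = 0  ->  12 a_4 = 6 a_3 + 2 a_2 - 2 a_1 = 14  ->  a_4 = 7/6
  x^3: 20 a_5 - 8 a_4 - 2 a_3 + 2 a_2 = 0  ->  20 a_5 = 8 a_4 + 2 a_3 - 2 a_2 = 20/3  ->  a_5 = 1/3
  x^4: 30 a_6 - 10 a_5 - 2 a_4 + 2 a_3 = 0  ->  30 a_6 = 10 a_5 + 2 a_4 - 2 a_3 = 7/3  ->  a_6 = 7/90
Truncated series: y(x) = 2 + x + 3 x^2 + (5/3) x^3 + (7/6) x^4 + (1/3) x^5 + (7/90) x^6 + O(x^7).

a_0 = 2; a_1 = 1; a_2 = 3; a_3 = 5/3; a_4 = 7/6; a_5 = 1/3; a_6 = 7/90


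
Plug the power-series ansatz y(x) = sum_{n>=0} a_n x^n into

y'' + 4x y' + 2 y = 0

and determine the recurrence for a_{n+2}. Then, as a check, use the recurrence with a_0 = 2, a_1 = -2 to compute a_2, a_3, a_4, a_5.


Substitute y = sum_n a_n x^n.
y''(x) has coefficient (n+2)(n+1) a_{n+2} at x^n;
4 x y'(x) has coefficient 4 n a_n at x^n (shift);
2 y(x) has coefficient 2 a_n at x^n.
Matching x^n: (n+2)(n+1) a_{n+2} + (4n + 2) a_n = 0.
Thus a_{n+2} = (-4n - 2) / ((n+1)(n+2)) * a_n.

Check with a_0 = 2, a_1 = -2 (apply the recurrence for n = 0, 1, 2, 3): a_0 = 2, a_1 = -2, a_2 = -2, a_3 = 2, a_4 = 5/3, a_5 = -7/5.

a_(n+2) = (-4n - 2) / ((n+1)(n+2)) * a_n; check: a_0 = 2, a_1 = -2, a_2 = -2, a_3 = 2, a_4 = 5/3, a_5 = -7/5


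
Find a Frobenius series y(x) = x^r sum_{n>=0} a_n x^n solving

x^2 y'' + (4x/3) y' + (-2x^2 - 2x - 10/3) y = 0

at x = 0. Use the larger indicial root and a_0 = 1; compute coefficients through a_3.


Write in Frobenius form y'' + (p(x)/x) y' + (q(x)/x^2) y = 0:
  p(x) = 4/3,  q(x) = -2x^2 - 2x - 10/3.
Indicial equation: r(r-1) + (4/3) r + (-10/3) = 0 -> roots r_1 = 5/3, r_2 = -2.
Take r = r_1 = 5/3. Let y(x) = x^r sum_{n>=0} a_n x^n with a_0 = 1.
Substitute y = x^r sum a_n x^n and match x^{r+n}. The recurrence is
  D(n) a_n - 2 a_{n-1} - 2 a_{n-2} = 0,  where D(n) = (r+n)(r+n-1) + (4/3)(r+n) + (-10/3).
  a_n = [2 a_{n-1} + 2 a_{n-2}] / D(n).
Since the indicial polynomial factors as (r - r_1)(r - r_2), D(n) = (r_1 + n - r_1)(r_1 + n - r_2) = n(n + 11/3).
Evaluating step by step (a_0 = 1):
  n = 1: D(1) = 1(1 + 11/3) = 14/3; numerator = 2(1) = 2; a_1 = (2)/(14/3) = 3/7
  n = 2: D(2) = 2(2 + 11/3) = 34/3; numerator = 2(3/7) + 2(1) = 20/7; a_2 = (20/7)/(34/3) = 30/119
  n = 3: D(3) = 3(3 + 11/3) = 20; numerator = 2(30/119) + 2(3/7) = 162/119; a_3 = (162/119)/(20) = 81/1190

r = 5/3; a_0 = 1; a_1 = 3/7; a_2 = 30/119; a_3 = 81/1190


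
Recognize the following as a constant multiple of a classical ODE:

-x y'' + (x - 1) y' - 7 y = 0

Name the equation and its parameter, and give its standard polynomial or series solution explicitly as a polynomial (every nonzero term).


All three coefficients share the factor -1; dividing through by -1 gives  x y'' + (1 - x) y' + 7 y = 0.
This matches the Laguerre equation x y'' + (1 - x) y' + n y = 0 with n = 7; the polynomial solution is L_7(x).
With y = sum_k a_k x^k, matching x^k gives (k+1)k a_{k+1} + (k+1) a_{k+1} - k a_k + n a_k = 0, i.e. (k+1)^2 a_{k+1} = (k - n) a_k = (k - 7) a_k. The right side vanishes at k = 7, so the series terminates at degree 7.
Standard normalization L_n(0) = 1 gives a_0 = 1. Work upward with a_{k+1} = (k - 7) a_k / (k+1)^2:
  a_1 = (0 - 7)(1) / 1^2 = -7/1 = -7
  a_2 = (1 - 7)(-7) / 2^2 = 42/4 = 21/2
  a_3 = (2 - 7)(21/2) / 3^2 = (-105/2)/9 = -35/6
  a_4 = (3 - 7)(-35/6) / 4^2 = (70/3)/16 = 35/24
  a_5 = (4 - 7)(35/24) / 5^2 = (-35/8)/25 = -7/40
  a_6 = (5 - 7)(-7/40) / 6^2 = (7/20)/36 = 7/720
  a_7 = (6 - 7)(7/720) / 7^2 = (-7/720)/49 = -1/5040
Hence L_7(x) = -x^7/5040 + 7 x^6/720 - 7 x^5/40 + 35 x^4/24 - 35 x^3/6 + 21 x^2/2 - 7 x + 1.

L_7(x); series = -x^7/5040 + 7 x^6/720 - 7 x^5/40 + 35 x^4/24 - 35 x^3/6 + 21 x^2/2 - 7 x + 1


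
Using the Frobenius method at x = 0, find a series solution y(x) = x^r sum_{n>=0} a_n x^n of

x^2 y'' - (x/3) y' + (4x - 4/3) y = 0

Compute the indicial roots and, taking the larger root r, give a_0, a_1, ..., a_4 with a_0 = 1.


Write in Frobenius form y'' + (p(x)/x) y' + (q(x)/x^2) y = 0:
  p(x) = -1/3,  q(x) = 4x - 4/3.
Indicial equation: r(r-1) + (-1/3) r + (-4/3) = 0 -> roots r_1 = 2, r_2 = -2/3.
Take r = r_1 = 2. Let y(x) = x^r sum_{n>=0} a_n x^n with a_0 = 1.
Substitute y = x^r sum a_n x^n and match x^{r+n}. The recurrence is
  D(n) a_n + 4 a_{n-1} = 0,  where D(n) = (r+n)(r+n-1) + (-1/3)(r+n) + (-4/3).
  a_n = -4 / D(n) * a_{n-1}.
Since the indicial polynomial factors as (r - r_1)(r - r_2), D(n) = (r_1 + n - r_1)(r_1 + n - r_2) = n(n + 8/3).
Evaluating step by step (a_0 = 1):
  n = 1: D(1) = 1(1 + 8/3) = 11/3; numerator = -4(1) = -4; a_1 = (-4)/(11/3) = -12/11
  n = 2: D(2) = 2(2 + 8/3) = 28/3; numerator = -4(-12/11) = 48/11; a_2 = (48/11)/(28/3) = 36/77
  n = 3: D(3) = 3(3 + 8/3) = 17; numerator = -4(36/77) = -144/77; a_3 = (-144/77)/(17) = -144/1309
  n = 4: D(4) = 4(4 + 8/3) = 80/3; numerator = -4(-144/1309) = 576/1309; a_4 = (576/1309)/(80/3) = 108/6545

r = 2; a_0 = 1; a_1 = -12/11; a_2 = 36/77; a_3 = -144/1309; a_4 = 108/6545


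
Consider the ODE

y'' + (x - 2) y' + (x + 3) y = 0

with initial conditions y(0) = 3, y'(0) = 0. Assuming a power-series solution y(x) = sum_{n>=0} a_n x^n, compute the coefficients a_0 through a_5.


Ansatz: y(x) = sum_{n>=0} a_n x^n, so y'(x) = sum_{n>=1} n a_n x^(n-1) and y''(x) = sum_{n>=2} n(n-1) a_n x^(n-2).
Substitute into P(x) y'' + Q(x) y' + R(x) y = 0 with P(x) = 1, Q(x) = x - 2, R(x) = x + 3, and match powers of x.
Initial conditions: a_0 = 3, a_1 = 0.
Setting the coefficient of each power of x to zero and solving order by order (substituting the coefficients already found):
  x^0: 2 a_2 - 2 a_1 + 3 a_0 = 0  ->  2 a_2 = 2 a_1 - 3 a_0 = -9  ->  a_2 = -9/2
  x^1: 6 a_3 - 4 a_2 + 4 a_1 + a_0 = 0  ->  6 a_3 = 4 a_2 - 4 a_1 - a_0 = -21  ->  a_3 = -7/2
  x^2: 12 a_4 - 6 a_3 + 5 a_2 + a_1 = 0  ->  12 a_4 = 6 a_3 - 5 a_2 - a_1 = 3/2  ->  a_4 = 1/8
  x^3: 20 a_5 - 8 a_4 + 6 a_3 + a_2 = 0  ->  20 a_5 = 8 a_4 - 6 a_3 - a_2 = 53/2  ->  a_5 = 53/40
Truncated series: y(x) = 3 - (9/2) x^2 - (7/2) x^3 + (1/8) x^4 + (53/40) x^5 + O(x^6).

a_0 = 3; a_1 = 0; a_2 = -9/2; a_3 = -7/2; a_4 = 1/8; a_5 = 53/40


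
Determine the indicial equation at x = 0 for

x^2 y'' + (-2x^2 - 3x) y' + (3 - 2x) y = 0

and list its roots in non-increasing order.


Divide by x^2 to reach normal form y'' + P_1(x) y' + P_2(x) y = 0 with P_1(x) = -2 - 3/x and P_2(x) = -2/x + 3/x^2.
x = 0 is a singular point because the y'-coefficient -2 - 3/x has a pole at x = 0 and the y-coefficient -2/x + 3/x^2 has a pole at x = 0.
It is a regular singular point because x P_1(x) = p(x) = -2x - 3 and x^2 P_2(x) = q(x) = 3 - 2x are polynomials, hence analytic at x = 0.
p(0) = -3,  q(0) = 3.
Indicial equation: r(r-1) + p(0) r + q(0) = 0, i.e. r^2 + (p(0) - 1) r + q(0) = 0, i.e. r^2 - 4 r + 3 = 0.
Discriminant: (-4)^2 - 4(3) = 4, so r = (4 ± 2)/2.
Solving: r_1 = 3, r_2 = 1.

indicial: r^2 - 4 r + 3 = 0; roots r_1 = 3, r_2 = 1


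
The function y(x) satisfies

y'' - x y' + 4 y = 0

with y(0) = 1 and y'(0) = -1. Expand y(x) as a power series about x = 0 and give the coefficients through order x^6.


Ansatz: y(x) = sum_{n>=0} a_n x^n, so y'(x) = sum_{n>=1} n a_n x^(n-1) and y''(x) = sum_{n>=2} n(n-1) a_n x^(n-2).
Substitute into P(x) y'' + Q(x) y' + R(x) y = 0 with P(x) = 1, Q(x) = -x, R(x) = 4, and match powers of x.
Initial conditions: a_0 = 1, a_1 = -1.
Setting the coefficient of each power of x to zero and solving order by order (substituting the coefficients already found):
  x^0: 2 a_2 + 4 a_0 = 0  ->  2 a_2 = -4 a_0 = -4  ->  a_2 = -2
  x^1: 6 a_3 + 3 a_1 = 0  ->  6 a_3 = -3 a_1 = 3  ->  a_3 = 1/2
  x^2: 12 a_4 + 2 a_2 = 0  ->  12 a_4 = -2 a_2 = 4  ->  a_4 = 1/3
  x^3: 20 a_5 + a_3 = 0  ->  20 a_5 = -a_3 = -1/2  ->  a_5 = -1/40
  x^4: 30 a_6 = 0  ->  a_6 = 0
Truncated series: y(x) = 1 - x - 2 x^2 + (1/2) x^3 + (1/3) x^4 - (1/40) x^5 + O(x^7).

a_0 = 1; a_1 = -1; a_2 = -2; a_3 = 1/2; a_4 = 1/3; a_5 = -1/40; a_6 = 0


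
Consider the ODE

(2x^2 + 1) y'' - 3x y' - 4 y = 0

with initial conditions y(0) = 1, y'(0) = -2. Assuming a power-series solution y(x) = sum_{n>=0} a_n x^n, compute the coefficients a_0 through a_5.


Ansatz: y(x) = sum_{n>=0} a_n x^n, so y'(x) = sum_{n>=1} n a_n x^(n-1) and y''(x) = sum_{n>=2} n(n-1) a_n x^(n-2).
Substitute into P(x) y'' + Q(x) y' + R(x) y = 0 with P(x) = 2x^2 + 1, Q(x) = -3x, R(x) = -4, and match powers of x.
Initial conditions: a_0 = 1, a_1 = -2.
Setting the coefficient of each power of x to zero and solving order by order (substituting the coefficients already found):
  x^0: 2 a_2 - 4 a_0 = 0  ->  2 a_2 = 4 a_0 = 4  ->  a_2 = 2
  x^1: 6 a_3 - 7 a_1 = 0  ->  6 a_3 = 7 a_1 = -14  ->  a_3 = -7/3
  x^2: 12 a_4 - 6 a_2 = 0  ->  12 a_4 = 6 a_2 = 12  ->  a_4 = 1
  x^3: 20 a_5 - a_3 = 0  ->  20 a_5 = a_3 = -7/3  ->  a_5 = -7/60
Truncated series: y(x) = 1 - 2 x + 2 x^2 - (7/3) x^3 + x^4 - (7/60) x^5 + O(x^6).

a_0 = 1; a_1 = -2; a_2 = 2; a_3 = -7/3; a_4 = 1; a_5 = -7/60


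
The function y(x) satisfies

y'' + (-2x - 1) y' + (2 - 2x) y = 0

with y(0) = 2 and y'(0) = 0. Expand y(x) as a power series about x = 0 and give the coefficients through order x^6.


Ansatz: y(x) = sum_{n>=0} a_n x^n, so y'(x) = sum_{n>=1} n a_n x^(n-1) and y''(x) = sum_{n>=2} n(n-1) a_n x^(n-2).
Substitute into P(x) y'' + Q(x) y' + R(x) y = 0 with P(x) = 1, Q(x) = -2x - 1, R(x) = 2 - 2x, and match powers of x.
Initial conditions: a_0 = 2, a_1 = 0.
Setting the coefficient of each power of x to zero and solving order by order (substituting the coefficients already found):
  x^0: 2 a_2 - a_1 + 2 a_0 = 0  ->  2 a_2 = a_1 - 2 a_0 = -4  ->  a_2 = -2
  x^1: 6 a_3 - 2 a_2 - 2 a_0 = 0  ->  6 a_3 = 2 a_2 + 2 a_0 = 0  ->  a_3 = 0
  x^2: 12 a_4 - 3 a_3 - 2 a_2 - 2 a_1 = 0  ->  12 a_4 = 3 a_3 + 2 a_2 + 2 a_1 = -4  ->  a_4 = -1/3
  x^3: 20 a_5 - 4 a_4 - 4 a_3 - 2 a_2 = 0  ->  20 a_5 = 4 a_4 + 4 a_3 + 2 a_2 = -16/3  ->  a_5 = -4/15
  x^4: 30 a_6 - 5 a_5 - 6 a_4 - 2 a_3 = 0  ->  30 a_6 = 5 a_5 + 6 a_4 + 2 a_3 = -10/3  ->  a_6 = -1/9
Truncated series: y(x) = 2 - 2 x^2 - (1/3) x^4 - (4/15) x^5 - (1/9) x^6 + O(x^7).

a_0 = 2; a_1 = 0; a_2 = -2; a_3 = 0; a_4 = -1/3; a_5 = -4/15; a_6 = -1/9


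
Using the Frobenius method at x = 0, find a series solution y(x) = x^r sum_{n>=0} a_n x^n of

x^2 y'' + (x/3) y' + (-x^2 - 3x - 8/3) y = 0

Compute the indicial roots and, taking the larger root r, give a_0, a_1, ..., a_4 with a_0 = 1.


Write in Frobenius form y'' + (p(x)/x) y' + (q(x)/x^2) y = 0:
  p(x) = 1/3,  q(x) = -x^2 - 3x - 8/3.
Indicial equation: r(r-1) + (1/3) r + (-8/3) = 0 -> roots r_1 = 2, r_2 = -4/3.
Take r = r_1 = 2. Let y(x) = x^r sum_{n>=0} a_n x^n with a_0 = 1.
Substitute y = x^r sum a_n x^n and match x^{r+n}. The recurrence is
  D(n) a_n - 3 a_{n-1} - 1 a_{n-2} = 0,  where D(n) = (r+n)(r+n-1) + (1/3)(r+n) + (-8/3).
  a_n = [3 a_{n-1} + 1 a_{n-2}] / D(n).
Since the indicial polynomial factors as (r - r_1)(r - r_2), D(n) = (r_1 + n - r_1)(r_1 + n - r_2) = n(n + 10/3).
Evaluating step by step (a_0 = 1):
  n = 1: D(1) = 1(1 + 10/3) = 13/3; numerator = 3(1) = 3; a_1 = (3)/(13/3) = 9/13
  n = 2: D(2) = 2(2 + 10/3) = 32/3; numerator = 3(9/13) + 1(1) = 40/13; a_2 = (40/13)/(32/3) = 15/52
  n = 3: D(3) = 3(3 + 10/3) = 19; numerator = 3(15/52) + 1(9/13) = 81/52; a_3 = (81/52)/(19) = 81/988
  n = 4: D(4) = 4(4 + 10/3) = 88/3; numerator = 3(81/988) + 1(15/52) = 132/247; a_4 = (132/247)/(88/3) = 9/494

r = 2; a_0 = 1; a_1 = 9/13; a_2 = 15/52; a_3 = 81/988; a_4 = 9/494


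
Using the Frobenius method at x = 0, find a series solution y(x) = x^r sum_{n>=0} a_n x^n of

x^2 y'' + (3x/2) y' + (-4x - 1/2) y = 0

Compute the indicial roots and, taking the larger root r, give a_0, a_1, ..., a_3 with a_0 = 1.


Write in Frobenius form y'' + (p(x)/x) y' + (q(x)/x^2) y = 0:
  p(x) = 3/2,  q(x) = -4x - 1/2.
Indicial equation: r(r-1) + (3/2) r + (-1/2) = 0 -> roots r_1 = 1/2, r_2 = -1.
Take r = r_1 = 1/2. Let y(x) = x^r sum_{n>=0} a_n x^n with a_0 = 1.
Substitute y = x^r sum a_n x^n and match x^{r+n}. The recurrence is
  D(n) a_n - 4 a_{n-1} = 0,  where D(n) = (r+n)(r+n-1) + (3/2)(r+n) + (-1/2).
  a_n = 4 / D(n) * a_{n-1}.
Since the indicial polynomial factors as (r - r_1)(r - r_2), D(n) = (r_1 + n - r_1)(r_1 + n - r_2) = n(n + 3/2).
Evaluating step by step (a_0 = 1):
  n = 1: D(1) = 1(1 + 3/2) = 5/2; numerator = 4(1) = 4; a_1 = (4)/(5/2) = 8/5
  n = 2: D(2) = 2(2 + 3/2) = 7; numerator = 4(8/5) = 32/5; a_2 = (32/5)/(7) = 32/35
  n = 3: D(3) = 3(3 + 3/2) = 27/2; numerator = 4(32/35) = 128/35; a_3 = (128/35)/(27/2) = 256/945

r = 1/2; a_0 = 1; a_1 = 8/5; a_2 = 32/35; a_3 = 256/945


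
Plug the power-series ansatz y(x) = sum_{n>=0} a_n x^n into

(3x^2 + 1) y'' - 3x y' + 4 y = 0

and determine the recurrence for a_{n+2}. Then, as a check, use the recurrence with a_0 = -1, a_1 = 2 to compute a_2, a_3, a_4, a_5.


Substitute y = sum_n a_n x^n.
(1 + 3 x^2) y'' contributes (n+2)(n+1) a_{n+2} + 3 n(n-1) a_n at x^n.
-3 x y'(x) contributes -3 n a_n at x^n.
4 y(x) contributes 4 a_n at x^n.
Matching x^n: (n+2)(n+1) a_{n+2} + (3 n(n-1) - 3 n + 4) a_n = 0.
Thus a_{n+2} = (-3 n(n-1) + 3 n - 4) / ((n+1)(n+2)) * a_n.

Check with a_0 = -1, a_1 = 2 (apply the recurrence for n = 0, 1, 2, 3): a_0 = -1, a_1 = 2, a_2 = 2, a_3 = -1/3, a_4 = -2/3, a_5 = 13/60.

a_(n+2) = (-3 n(n-1) + 3 n - 4) / ((n+1)(n+2)) * a_n; check: a_0 = -1, a_1 = 2, a_2 = 2, a_3 = -1/3, a_4 = -2/3, a_5 = 13/60


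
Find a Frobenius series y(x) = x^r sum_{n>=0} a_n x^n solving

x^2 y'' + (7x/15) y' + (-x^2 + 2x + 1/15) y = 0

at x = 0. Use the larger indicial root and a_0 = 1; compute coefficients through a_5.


Write in Frobenius form y'' + (p(x)/x) y' + (q(x)/x^2) y = 0:
  p(x) = 7/15,  q(x) = -x^2 + 2x + 1/15.
Indicial equation: r(r-1) + (7/15) r + (1/15) = 0 -> roots r_1 = 1/3, r_2 = 1/5.
Take r = r_1 = 1/3. Let y(x) = x^r sum_{n>=0} a_n x^n with a_0 = 1.
Substitute y = x^r sum a_n x^n and match x^{r+n}. The recurrence is
  D(n) a_n + 2 a_{n-1} - 1 a_{n-2} = 0,  where D(n) = (r+n)(r+n-1) + (7/15)(r+n) + (1/15).
  a_n = [-2 a_{n-1} + 1 a_{n-2}] / D(n).
Since the indicial polynomial factors as (r - r_1)(r - r_2), D(n) = (r_1 + n - r_1)(r_1 + n - r_2) = n(n + 2/15).
Evaluating step by step (a_0 = 1):
  n = 1: D(1) = 1(1 + 2/15) = 17/15; numerator = -2(1) = -2; a_1 = (-2)/(17/15) = -30/17
  n = 2: D(2) = 2(2 + 2/15) = 64/15; numerator = -2(-30/17) + 1(1) = 77/17; a_2 = (77/17)/(64/15) = 1155/1088
  n = 3: D(3) = 3(3 + 2/15) = 47/5; numerator = -2(1155/1088) + 1(-30/17) = -2115/544; a_3 = (-2115/544)/(47/5) = -225/544
  n = 4: D(4) = 4(4 + 2/15) = 248/15; numerator = -2(-225/544) + 1(1155/1088) = 2055/1088; a_4 = (2055/1088)/(248/15) = 30825/269824
  n = 5: D(5) = 5(5 + 2/15) = 77/3; numerator = -2(30825/269824) + 1(-225/544) = -86625/134912; a_5 = (-86625/134912)/(77/3) = -3375/134912

r = 1/3; a_0 = 1; a_1 = -30/17; a_2 = 1155/1088; a_3 = -225/544; a_4 = 30825/269824; a_5 = -3375/134912


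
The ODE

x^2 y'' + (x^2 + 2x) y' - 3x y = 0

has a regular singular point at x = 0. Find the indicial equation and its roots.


Divide by x^2 to reach normal form y'' + P_1(x) y' + P_2(x) y = 0 with P_1(x) = 1 + 2/x and P_2(x) = -3/x.
x = 0 is a singular point because the y'-coefficient 1 + 2/x has a pole at x = 0 and the y-coefficient -3/x has a pole at x = 0.
It is a regular singular point because x P_1(x) = p(x) = x + 2 and x^2 P_2(x) = q(x) = -3x are polynomials, hence analytic at x = 0.
p(0) = 2,  q(0) = 0.
Indicial equation: r(r-1) + p(0) r + q(0) = 0, i.e. r^2 + (p(0) - 1) r + q(0) = 0, i.e. r^2 + 1 r = 0.
Discriminant: (1)^2 - 4(0) = 1, so r = (-1 ± 1)/2.
Solving: r_1 = 0, r_2 = -1.

indicial: r^2 + 1 r = 0; roots r_1 = 0, r_2 = -1


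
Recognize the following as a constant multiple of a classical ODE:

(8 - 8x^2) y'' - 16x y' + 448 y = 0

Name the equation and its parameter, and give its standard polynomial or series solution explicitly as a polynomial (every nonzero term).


All three coefficients share the factor 8; dividing through by 8 gives  (1 - x^2) y'' - 2x y' + 56 y = 0.
This matches the Legendre equation (1 - x^2) y'' - 2x y' + n(n+1) y = 0 (note the -2x y' term) with n(n+1) = 56, so n = 7; the polynomial solution is P_7(x).
With y = sum_k a_k x^k, matching x^k gives (k+2)(k+1) a_{k+2} = [k(k+1) - n(n+1)] a_k = (k - 7)(k + 8) a_k. The right side vanishes at k = 7, so the series with the parity of 7 terminates at degree 7.
Standard normalization (P_n(1) = 1): leading coefficient (2n)!/(2^n (n!)^2) = 87178291200/(128*25401600) = 429/16, so a_7 = 429/16. Work downward with a_k = (k+1)(k+2) a_{k+2} / ((k - 7)(k + 8)):
  a_5 = (6)(7)(429/16) / ((5 - 7)(5 + 8)) = (9009/8)/(-26) = -693/16
  a_3 = (4)(5)(-693/16) / ((3 - 7)(3 + 8)) = (-3465/4)/(-44) = 315/16
  a_1 = (2)(3)(315/16) / ((1 - 7)(1 + 8)) = (945/8)/(-54) = -35/16
Hence P_7(x) = 429 x^7/16 - 693 x^5/16 + 315 x^3/16 - 35 x/16.

P_7(x); series = 429 x^7/16 - 693 x^5/16 + 315 x^3/16 - 35 x/16


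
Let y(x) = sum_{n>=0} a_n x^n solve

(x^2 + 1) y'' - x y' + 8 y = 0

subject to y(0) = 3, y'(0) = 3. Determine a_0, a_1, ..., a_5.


Ansatz: y(x) = sum_{n>=0} a_n x^n, so y'(x) = sum_{n>=1} n a_n x^(n-1) and y''(x) = sum_{n>=2} n(n-1) a_n x^(n-2).
Substitute into P(x) y'' + Q(x) y' + R(x) y = 0 with P(x) = x^2 + 1, Q(x) = -x, R(x) = 8, and match powers of x.
Initial conditions: a_0 = 3, a_1 = 3.
Setting the coefficient of each power of x to zero and solving order by order (substituting the coefficients already found):
  x^0: 2 a_2 + 8 a_0 = 0  ->  2 a_2 = -8 a_0 = -24  ->  a_2 = -12
  x^1: 6 a_3 + 7 a_1 = 0  ->  6 a_3 = -7 a_1 = -21  ->  a_3 = -7/2
  x^2: 12 a_4 + 8 a_2 = 0  ->  12 a_4 = -8 a_2 = 96  ->  a_4 = 8
  x^3: 20 a_5 + 11 a_3 = 0  ->  20 a_5 = -11 a_3 = 77/2  ->  a_5 = 77/40
Truncated series: y(x) = 3 + 3 x - 12 x^2 - (7/2) x^3 + 8 x^4 + (77/40) x^5 + O(x^6).

a_0 = 3; a_1 = 3; a_2 = -12; a_3 = -7/2; a_4 = 8; a_5 = 77/40


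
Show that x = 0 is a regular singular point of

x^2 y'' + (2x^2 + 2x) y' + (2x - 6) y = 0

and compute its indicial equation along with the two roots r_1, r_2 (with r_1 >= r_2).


Divide by x^2 to reach normal form y'' + P_1(x) y' + P_2(x) y = 0 with P_1(x) = 2 + 2/x and P_2(x) = 2/x - 6/x^2.
x = 0 is a singular point because the y'-coefficient 2 + 2/x has a pole at x = 0 and the y-coefficient 2/x - 6/x^2 has a pole at x = 0.
It is a regular singular point because x P_1(x) = p(x) = 2x + 2 and x^2 P_2(x) = q(x) = 2x - 6 are polynomials, hence analytic at x = 0.
p(0) = 2,  q(0) = -6.
Indicial equation: r(r-1) + p(0) r + q(0) = 0, i.e. r^2 + (p(0) - 1) r + q(0) = 0, i.e. r^2 + 1 r - 6 = 0.
Discriminant: (1)^2 - 4(-6) = 25, so r = (-1 ± 5)/2.
Solving: r_1 = 2, r_2 = -3.

indicial: r^2 + 1 r - 6 = 0; roots r_1 = 2, r_2 = -3


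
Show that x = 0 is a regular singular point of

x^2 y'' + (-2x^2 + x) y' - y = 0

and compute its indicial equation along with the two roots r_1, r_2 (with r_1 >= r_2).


Divide by x^2 to reach normal form y'' + P_1(x) y' + P_2(x) y = 0 with P_1(x) = -2 + 1/x and P_2(x) = -1/x^2.
x = 0 is a singular point because the y'-coefficient -2 + 1/x has a pole at x = 0 and the y-coefficient -1/x^2 has a pole at x = 0.
It is a regular singular point because x P_1(x) = p(x) = 1 - 2x and x^2 P_2(x) = q(x) = -1 are polynomials, hence analytic at x = 0.
p(0) = 1,  q(0) = -1.
Indicial equation: r(r-1) + p(0) r + q(0) = 0, i.e. r^2 + (p(0) - 1) r + q(0) = 0, i.e. r^2 - 1 = 0.
Discriminant: (0)^2 - 4(-1) = 4, so r = (0 ± 2)/2.
Solving: r_1 = 1, r_2 = -1.

indicial: r^2 - 1 = 0; roots r_1 = 1, r_2 = -1


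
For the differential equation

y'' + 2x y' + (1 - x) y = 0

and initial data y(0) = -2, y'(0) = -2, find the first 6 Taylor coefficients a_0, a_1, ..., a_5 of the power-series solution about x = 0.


Ansatz: y(x) = sum_{n>=0} a_n x^n, so y'(x) = sum_{n>=1} n a_n x^(n-1) and y''(x) = sum_{n>=2} n(n-1) a_n x^(n-2).
Substitute into P(x) y'' + Q(x) y' + R(x) y = 0 with P(x) = 1, Q(x) = 2x, R(x) = 1 - x, and match powers of x.
Initial conditions: a_0 = -2, a_1 = -2.
Setting the coefficient of each power of x to zero and solving order by order (substituting the coefficients already found):
  x^0: 2 a_2 + a_0 = 0  ->  2 a_2 = -a_0 = 2  ->  a_2 = 1
  x^1: 6 a_3 + 3 a_1 - a_0 = 0  ->  6 a_3 = -3 a_1 + a_0 = 4  ->  a_3 = 2/3
  x^2: 12 a_4 + 5 a_2 - a_1 = 0  ->  12 a_4 = -5 a_2 + a_1 = -7  ->  a_4 = -7/12
  x^3: 20 a_5 + 7 a_3 - a_2 = 0  ->  20 a_5 = -7 a_3 + a_2 = -11/3  ->  a_5 = -11/60
Truncated series: y(x) = -2 - 2 x + x^2 + (2/3) x^3 - (7/12) x^4 - (11/60) x^5 + O(x^6).

a_0 = -2; a_1 = -2; a_2 = 1; a_3 = 2/3; a_4 = -7/12; a_5 = -11/60


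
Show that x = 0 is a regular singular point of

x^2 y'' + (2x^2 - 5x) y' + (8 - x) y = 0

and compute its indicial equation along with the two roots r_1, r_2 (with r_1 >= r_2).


Divide by x^2 to reach normal form y'' + P_1(x) y' + P_2(x) y = 0 with P_1(x) = 2 - 5/x and P_2(x) = -1/x + 8/x^2.
x = 0 is a singular point because the y'-coefficient 2 - 5/x has a pole at x = 0 and the y-coefficient -1/x + 8/x^2 has a pole at x = 0.
It is a regular singular point because x P_1(x) = p(x) = 2x - 5 and x^2 P_2(x) = q(x) = 8 - x are polynomials, hence analytic at x = 0.
p(0) = -5,  q(0) = 8.
Indicial equation: r(r-1) + p(0) r + q(0) = 0, i.e. r^2 + (p(0) - 1) r + q(0) = 0, i.e. r^2 - 6 r + 8 = 0.
Discriminant: (-6)^2 - 4(8) = 4, so r = (6 ± 2)/2.
Solving: r_1 = 4, r_2 = 2.

indicial: r^2 - 6 r + 8 = 0; roots r_1 = 4, r_2 = 2


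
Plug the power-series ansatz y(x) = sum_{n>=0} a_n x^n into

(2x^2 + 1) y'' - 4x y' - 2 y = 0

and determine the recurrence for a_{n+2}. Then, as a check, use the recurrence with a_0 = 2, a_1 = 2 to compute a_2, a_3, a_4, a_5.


Substitute y = sum_n a_n x^n.
(1 + 2 x^2) y'' contributes (n+2)(n+1) a_{n+2} + 2 n(n-1) a_n at x^n.
-4 x y'(x) contributes -4 n a_n at x^n.
-2 y(x) contributes -2 a_n at x^n.
Matching x^n: (n+2)(n+1) a_{n+2} + (2 n(n-1) - 4 n - 2) a_n = 0.
Thus a_{n+2} = (-2 n(n-1) + 4 n + 2) / ((n+1)(n+2)) * a_n.

Check with a_0 = 2, a_1 = 2 (apply the recurrence for n = 0, 1, 2, 3): a_0 = 2, a_1 = 2, a_2 = 2, a_3 = 2, a_4 = 1, a_5 = 1/5.

a_(n+2) = (-2 n(n-1) + 4 n + 2) / ((n+1)(n+2)) * a_n; check: a_0 = 2, a_1 = 2, a_2 = 2, a_3 = 2, a_4 = 1, a_5 = 1/5


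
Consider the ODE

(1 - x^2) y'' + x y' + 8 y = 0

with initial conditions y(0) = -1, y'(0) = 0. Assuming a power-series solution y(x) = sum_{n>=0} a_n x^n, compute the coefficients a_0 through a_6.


Ansatz: y(x) = sum_{n>=0} a_n x^n, so y'(x) = sum_{n>=1} n a_n x^(n-1) and y''(x) = sum_{n>=2} n(n-1) a_n x^(n-2).
Substitute into P(x) y'' + Q(x) y' + R(x) y = 0 with P(x) = 1 - x^2, Q(x) = x, R(x) = 8, and match powers of x.
Initial conditions: a_0 = -1, a_1 = 0.
Setting the coefficient of each power of x to zero and solving order by order (substituting the coefficients already found):
  x^0: 2 a_2 + 8 a_0 = 0  ->  2 a_2 = -8 a_0 = 8  ->  a_2 = 4
  x^1: 6 a_3 + 9 a_1 = 0  ->  6 a_3 = -9 a_1 = 0  ->  a_3 = 0
  x^2: 12 a_4 + 8 a_2 = 0  ->  12 a_4 = -8 a_2 = -32  ->  a_4 = -8/3
  x^3: 20 a_5 + 5 a_3 = 0  ->  20 a_5 = -5 a_3 = 0  ->  a_5 = 0
  x^4: 30 a_6 = 0  ->  a_6 = 0
Truncated series: y(x) = -1 + 4 x^2 - (8/3) x^4 + O(x^7).

a_0 = -1; a_1 = 0; a_2 = 4; a_3 = 0; a_4 = -8/3; a_5 = 0; a_6 = 0


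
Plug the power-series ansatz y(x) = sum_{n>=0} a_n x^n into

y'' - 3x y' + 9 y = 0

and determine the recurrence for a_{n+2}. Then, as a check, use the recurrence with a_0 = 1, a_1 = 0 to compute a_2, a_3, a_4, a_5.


Substitute y = sum_n a_n x^n.
y''(x) has coefficient (n+2)(n+1) a_{n+2} at x^n;
-3 x y'(x) has coefficient -3 n a_n at x^n (shift);
9 y(x) has coefficient 9 a_n at x^n.
Matching x^n: (n+2)(n+1) a_{n+2} + (-3n + 9) a_n = 0.
Thus a_{n+2} = (3n - 9) / ((n+1)(n+2)) * a_n.

Check with a_0 = 1, a_1 = 0 (apply the recurrence for n = 0, 1, 2, 3): a_0 = 1, a_1 = 0, a_2 = -9/2, a_3 = 0, a_4 = 9/8, a_5 = 0.

a_(n+2) = (3n - 9) / ((n+1)(n+2)) * a_n; check: a_0 = 1, a_1 = 0, a_2 = -9/2, a_3 = 0, a_4 = 9/8, a_5 = 0


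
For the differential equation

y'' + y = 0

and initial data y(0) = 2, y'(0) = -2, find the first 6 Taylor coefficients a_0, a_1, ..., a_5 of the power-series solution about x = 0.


Ansatz: y(x) = sum_{n>=0} a_n x^n, so y'(x) = sum_{n>=1} n a_n x^(n-1) and y''(x) = sum_{n>=2} n(n-1) a_n x^(n-2).
Substitute into P(x) y'' + Q(x) y' + R(x) y = 0 with P(x) = 1, Q(x) = 0, R(x) = 1, and match powers of x.
Initial conditions: a_0 = 2, a_1 = -2.
Setting the coefficient of each power of x to zero and solving order by order (substituting the coefficients already found):
  x^0: 2 a_2 + a_0 = 0  ->  2 a_2 = -a_0 = -2  ->  a_2 = -1
  x^1: 6 a_3 + a_1 = 0  ->  6 a_3 = -a_1 = 2  ->  a_3 = 1/3
  x^2: 12 a_4 + a_2 = 0  ->  12 a_4 = -a_2 = 1  ->  a_4 = 1/12
  x^3: 20 a_5 + a_3 = 0  ->  20 a_5 = -a_3 = -1/3  ->  a_5 = -1/60
Truncated series: y(x) = 2 - 2 x - x^2 + (1/3) x^3 + (1/12) x^4 - (1/60) x^5 + O(x^6).

a_0 = 2; a_1 = -2; a_2 = -1; a_3 = 1/3; a_4 = 1/12; a_5 = -1/60


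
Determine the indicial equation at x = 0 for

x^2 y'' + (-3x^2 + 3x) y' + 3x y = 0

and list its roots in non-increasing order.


Divide by x^2 to reach normal form y'' + P_1(x) y' + P_2(x) y = 0 with P_1(x) = -3 + 3/x and P_2(x) = 3/x.
x = 0 is a singular point because the y'-coefficient -3 + 3/x has a pole at x = 0 and the y-coefficient 3/x has a pole at x = 0.
It is a regular singular point because x P_1(x) = p(x) = 3 - 3x and x^2 P_2(x) = q(x) = 3x are polynomials, hence analytic at x = 0.
p(0) = 3,  q(0) = 0.
Indicial equation: r(r-1) + p(0) r + q(0) = 0, i.e. r^2 + (p(0) - 1) r + q(0) = 0, i.e. r^2 + 2 r = 0.
Discriminant: (2)^2 - 4(0) = 4, so r = (-2 ± 2)/2.
Solving: r_1 = 0, r_2 = -2.

indicial: r^2 + 2 r = 0; roots r_1 = 0, r_2 = -2


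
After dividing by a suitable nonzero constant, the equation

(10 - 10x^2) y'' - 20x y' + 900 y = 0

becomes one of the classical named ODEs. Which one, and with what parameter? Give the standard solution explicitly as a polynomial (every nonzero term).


All three coefficients share the factor 10; dividing through by 10 gives  (1 - x^2) y'' - 2x y' + 90 y = 0.
This matches the Legendre equation (1 - x^2) y'' - 2x y' + n(n+1) y = 0 (note the -2x y' term) with n(n+1) = 90, so n = 9; the polynomial solution is P_9(x).
With y = sum_k a_k x^k, matching x^k gives (k+2)(k+1) a_{k+2} = [k(k+1) - n(n+1)] a_k = (k - 9)(k + 10) a_k. The right side vanishes at k = 9, so the series with the parity of 9 terminates at degree 9.
Standard normalization (P_n(1) = 1): leading coefficient (2n)!/(2^n (n!)^2) = 6402373705728000/(512*131681894400) = 12155/128, so a_9 = 12155/128. Work downward with a_k = (k+1)(k+2) a_{k+2} / ((k - 9)(k + 10)):
  a_7 = (8)(9)(12155/128) / ((7 - 9)(7 + 10)) = (109395/16)/(-34) = -6435/32
  a_5 = (6)(7)(-6435/32) / ((5 - 9)(5 + 10)) = (-135135/16)/(-60) = 9009/64
  a_3 = (4)(5)(9009/64) / ((3 - 9)(3 + 10)) = (45045/16)/(-78) = -1155/32
  a_1 = (2)(3)(-1155/32) / ((1 - 9)(1 + 10)) = (-3465/16)/(-88) = 315/128
Hence P_9(x) = 12155 x^9/128 - 6435 x^7/32 + 9009 x^5/64 - 1155 x^3/32 + 315 x/128.

P_9(x); series = 12155 x^9/128 - 6435 x^7/32 + 9009 x^5/64 - 1155 x^3/32 + 315 x/128
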